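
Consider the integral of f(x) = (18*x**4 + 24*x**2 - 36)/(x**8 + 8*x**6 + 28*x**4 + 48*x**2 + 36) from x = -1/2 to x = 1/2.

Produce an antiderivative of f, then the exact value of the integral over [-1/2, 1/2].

Antiderivative: F(x) = -3*x/(x**4/2 + 2*x**2 + 3); value = -96/113

Recognize the product-rule pattern: f = u'v + uv' with u = -3*x, v = 1/(x**4/2 + 2*x**2 + 3), so integration by parts undoes it.
F(x) = -3*x/(x**4/2 + 2*x**2 + 3) is an antiderivative of f.
Check: d/dx[-3*x/(x**4/2 + 2*x**2 + 3)] = (18*x**4 + 24*x**2 - 36)/(x**8 + 8*x**6 + 28*x**4 + 48*x**2 + 36) = f(x).
F(1/2) = -48/113; F(-1/2) = 48/113.
Integral = F(1/2) - F(-1/2) = -96/113.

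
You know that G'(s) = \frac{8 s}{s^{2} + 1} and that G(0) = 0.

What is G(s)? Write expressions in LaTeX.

G'(s) matches the chain-rule pattern g'(h)*h' with inner function h(s) = s^{2} + 1; substituting u = h(s) collapses the integral.
A general antiderivative is 4 \log{\left(s^{2} + 1 \right)} + C.
The condition gives C = 0 - (0) = 0.
So G(s) = 4 \log{\left(s^{2} + 1 \right)}.
Check: d/ds[4 \log{\left(s^{2} + 1 \right)}] = \frac{8 s}{s^{2} + 1} = G'(s).

G(s) = 4 \log{\left(s^{2} + 1 \right)}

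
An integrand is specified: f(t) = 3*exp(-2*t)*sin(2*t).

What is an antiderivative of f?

An antiderivative is F(t) = 3*(-sin(2*t) - cos(2*t))*exp(-2*t)/4.

Differentiate the proposed F(t) back; it has to land on f(t) exactly.
Check: d/dt[3*(-sin(2*t) - cos(2*t))*exp(-2*t)/4] = 3*exp(-2*t)*sin(2*t) = f(t).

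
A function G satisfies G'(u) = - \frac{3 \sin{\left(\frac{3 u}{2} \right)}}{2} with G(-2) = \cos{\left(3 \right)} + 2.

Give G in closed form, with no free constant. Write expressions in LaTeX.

Recover the given G'(u) by differentiating a candidate G(u); any mismatch rules it out.
A general antiderivative is \cos{\left(\frac{3 u}{2} \right)} + C.
The condition gives C = \cos{\left(3 \right)} + 2 - (\cos{\left(3 \right)}) = 2.
So G(u) = \cos{\left(\frac{3 u}{2} \right)} + 2.
Check: d/du[\cos{\left(\frac{3 u}{2} \right)} + 2] = - \frac{3 \sin{\left(\frac{3 u}{2} \right)}}{2} = G'(u).

G(u) = \cos{\left(\frac{3 u}{2} \right)} + 2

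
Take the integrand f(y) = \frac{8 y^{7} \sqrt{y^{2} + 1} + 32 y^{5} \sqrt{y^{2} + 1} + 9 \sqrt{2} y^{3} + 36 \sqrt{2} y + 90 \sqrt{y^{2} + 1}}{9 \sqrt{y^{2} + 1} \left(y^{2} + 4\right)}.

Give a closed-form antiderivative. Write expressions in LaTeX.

An antiderivative is F(y) = \frac{4 y^{6} + 27 \sqrt{2} \sqrt{y^{2} + 1} + 135 \operatorname{atan}{\left(\frac{y}{2} \right)}}{27}.

Since d/dy undoes antidifferentiation here, F'(y) = f(y) is required of F(y).
Check: d/dy[\frac{4 y^{6} + 27 \sqrt{2} \sqrt{y^{2} + 1} + 135 \operatorname{atan}{\left(\frac{y}{2} \right)}}{27}] = \frac{8 y^{7} \sqrt{y^{2} + 1} + 32 y^{5} \sqrt{y^{2} + 1} + 9 \sqrt{2} y^{3} + 36 \sqrt{2} y + 90 \sqrt{y^{2} + 1}}{9 y^{2} \sqrt{y^{2} + 1} + 36 \sqrt{y^{2} + 1}}, which equals f(y).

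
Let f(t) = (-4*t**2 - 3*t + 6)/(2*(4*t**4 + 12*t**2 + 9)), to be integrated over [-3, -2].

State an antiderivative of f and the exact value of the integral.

Antiderivative: F(t) = (8*t + 3)/(8*(2*t**2 + 3)); value = -1/44

Recognize the product-rule pattern: f = u'v + uv' with u = 1/(4*t**2 + 6), v = 2*t + 3/4, so integration by parts undoes it.
F(t) = (8*t + 3)/(8*(2*t**2 + 3)) is an antiderivative of f.
Check: d/dt[(8*t + 3)/(8*(2*t**2 + 3))] = (-4*t**2 - 3*t + 6)/(8*t**4 + 24*t**2 + 18), which equals f(t).
F(-2) = -13/88; F(-3) = -1/8.
Integral = F(-2) - F(-3) = -1/44.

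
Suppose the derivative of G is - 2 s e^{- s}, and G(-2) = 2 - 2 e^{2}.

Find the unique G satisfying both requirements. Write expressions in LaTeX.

G(s) = 2 \left(s + e^{s} + 1\right) e^{- s}

G'(s) has the shape u'v + uv' for u = 2 s + 2 and v = e^{- s} — it is the derivative of the product u*v.
A general antiderivative is \left(2 s + 2\right) e^{- s} + C.
The condition gives C = 2 - 2 e^{2} - (- 2 e^{2}) = 2.
So G(s) = 2 \left(s + e^{s} + 1\right) e^{- s}.
Check: d/ds[2 \left(s + e^{s} + 1\right) e^{- s}] = - 2 s e^{- s} = G'(s).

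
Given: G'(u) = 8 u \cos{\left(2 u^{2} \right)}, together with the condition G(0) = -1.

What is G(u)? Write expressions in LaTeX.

G(u) = 2 \sin{\left(2 u^{2} \right)} - 1

The substitution w = 2 u^{2} works: G'(u) is exactly (dG/dw)*(dw/du) for that inner function.
A general antiderivative is 2 \sin{\left(2 u^{2} \right)} + C.
The condition gives C = -1 - (0) = -1.
So G(u) = 2 \sin{\left(2 u^{2} \right)} - 1.
Check: d/du[2 \sin{\left(2 u^{2} \right)} - 1] = 8 u \cos{\left(2 u^{2} \right)} = G'(u).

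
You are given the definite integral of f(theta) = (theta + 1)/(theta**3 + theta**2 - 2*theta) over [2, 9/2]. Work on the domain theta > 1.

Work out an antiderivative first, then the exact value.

The denominator factors as theta*(theta - 1)*(theta + 2); partial fractions split f into directly integrable pieces: -1/(6*(theta + 2)) + 2/(3*(theta - 1)) - 1/(2*theta).
F(theta) = -(3*log(theta) - 4*log(theta - 1) + log(theta + 2))/6 is an antiderivative of f.
Check: d/dtheta[-(3*log(theta) - 4*log(theta - 1) + log(theta + 2))/6] = (theta + 1)/(theta**3 + theta**2 - 2*theta) = f(theta).
F(9/2) = -log(9/2)/2 - log(13/2)/6 + 2*log(7/2)/3; F(2) = -log(2)/2 - log(4)/6.
Integral = F(9/2) - F(2) = -log(9/2)/2 - log(13/2)/6 + log(4)/6 + log(2)/2 + 2*log(7/2)/3.

Antiderivative: F(theta) = -(3*log(theta) - 4*log(theta - 1) + log(theta + 2))/6; value = -log(9/2)/2 - log(13/2)/6 + log(4)/6 + log(2)/2 + 2*log(7/2)/3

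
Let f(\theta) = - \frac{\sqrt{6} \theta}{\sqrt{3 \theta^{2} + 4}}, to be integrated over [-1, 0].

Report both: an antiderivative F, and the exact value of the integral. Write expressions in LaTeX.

The substitution u = \frac{\theta^{2}}{2} + \frac{2}{3} works: f is exactly (dF/du)*(du/d\theta) for that inner function.
F(\theta) = - \frac{\sqrt{6} \sqrt{3 \theta^{2} + 4}}{3} is an antiderivative of f.
Check: d/d\theta[- \frac{\sqrt{6} \sqrt{3 \theta^{2} + 4}}{3}] = - \frac{\sqrt{6} \theta}{\sqrt{3 \theta^{2} + 4}} = f(\theta).
F(0) = - \frac{2 \sqrt{6}}{3}; F(-1) = - \frac{\sqrt{42}}{3}.
Integral = F(0) - F(-1) = - \frac{2 \sqrt{6}}{3} + \frac{\sqrt{42}}{3}.

Antiderivative: F(\theta) = - \frac{\sqrt{6} \sqrt{3 \theta^{2} + 4}}{3}; value = - \frac{2 \sqrt{6}}{3} + \frac{\sqrt{42}}{3}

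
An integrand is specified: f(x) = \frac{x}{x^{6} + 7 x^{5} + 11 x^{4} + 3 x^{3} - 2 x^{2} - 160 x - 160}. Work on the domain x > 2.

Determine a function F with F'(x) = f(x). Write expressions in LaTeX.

An antiderivative is F(x) = \frac{\log{\left(x - 2 \right)}}{486} + \frac{\log{\left(x + 1 \right)}}{162} - \frac{53 \log{\left(x + 4 \right)}}{7938} - \frac{37 \log{\left(x^{2} + 5 \right)}}{47628} - \frac{67 \sqrt{5} \operatorname{atan}{\left(\frac{\sqrt{5} x}{5} \right)}}{23814} + \frac{2}{189 x + 756}.

The denominator factors as \left(x - 2\right) \left(x + 1\right) \left(x + 4\right)^{2} \left(x^{2} + 5\right); partial fractions split f into directly integrable pieces: - \frac{37 x + 335}{23814 \left(x^{2} + 5\right)} - \frac{53}{7938 \left(x + 4\right)} - \frac{2}{189 \left(x + 4\right)^{2}} + \frac{1}{162 \left(x + 1\right)} + \frac{1}{486 \left(x - 2\right)}.
Check: d/dx[\frac{\log{\left(x - 2 \right)}}{486} + \frac{\log{\left(x + 1 \right)}}{162} - \frac{53 \log{\left(x + 4 \right)}}{7938} - \frac{37 \log{\left(x^{2} + 5 \right)}}{47628} - \frac{67 \sqrt{5} \operatorname{atan}{\left(\frac{\sqrt{5} x}{5} \right)}}{23814} + \frac{2}{189 x + 756}] = \frac{x}{x^{6} + 7 x^{5} + 11 x^{4} + 3 x^{3} - 2 x^{2} - 160 x - 160} = f(x).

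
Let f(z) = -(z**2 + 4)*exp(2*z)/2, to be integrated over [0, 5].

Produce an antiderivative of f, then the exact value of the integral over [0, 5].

Antiderivative: F(z) = -(2*z**2 - 2*z + 9)*exp(2*z)/8; value = 9/8 - 49*exp(10)/8

f has the shape u'v + uv' for u = -z**2/4 + z/4 - 9/8 and v = exp(2*z) — it is the derivative of the product u*v.
F(z) = -(2*z**2 - 2*z + 9)*exp(2*z)/8 is an antiderivative of f.
Check: d/dz[-(2*z**2 - 2*z + 9)*exp(2*z)/8] = -z**2*exp(2*z)/2 - 2*exp(2*z), which equals f(z).
F(5) = -49*exp(10)/8; F(0) = -9/8.
Integral = F(5) - F(0) = 9/8 - 49*exp(10)/8.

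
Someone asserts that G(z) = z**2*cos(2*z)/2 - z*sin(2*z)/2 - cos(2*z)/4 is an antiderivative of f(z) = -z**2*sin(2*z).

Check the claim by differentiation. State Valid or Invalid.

d/dz[G] = -z**2*sin(2*z)
This equals f(z) exactly, so the claim holds.

Valid - the claim checks out under differentiation.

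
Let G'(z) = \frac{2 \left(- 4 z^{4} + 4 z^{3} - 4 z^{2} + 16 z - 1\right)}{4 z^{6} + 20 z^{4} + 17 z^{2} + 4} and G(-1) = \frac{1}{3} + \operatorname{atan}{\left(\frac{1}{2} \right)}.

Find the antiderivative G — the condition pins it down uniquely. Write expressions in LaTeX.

A candidate passes only if d/dz[G] lands on the given G'(z) exactly.
A general antiderivative is - \operatorname{atan}{\left(\frac{z}{2} \right)} - \frac{1}{z^{2} + \frac{1}{2}} + C.
The condition gives C = \frac{1}{3} + \operatorname{atan}{\left(\frac{1}{2} \right)} - (- \frac{2}{3} + \operatorname{atan}{\left(\frac{1}{2} \right)}) = 1.
So G(z) = - \operatorname{atan}{\left(\frac{z}{2} \right)} + 1 - \frac{1}{z^{2} + \frac{1}{2}}.
Check: d/dz[- \operatorname{atan}{\left(\frac{z}{2} \right)} + 1 - \frac{1}{z^{2} + \frac{1}{2}}] = \frac{- 8 z^{4} + 8 z^{3} - 8 z^{2} + 32 z - 2}{4 z^{6} + 20 z^{4} + 17 z^{2} + 4}, which equals G'(z).

G(z) = - \operatorname{atan}{\left(\frac{z}{2} \right)} + 1 - \frac{1}{z^{2} + \frac{1}{2}}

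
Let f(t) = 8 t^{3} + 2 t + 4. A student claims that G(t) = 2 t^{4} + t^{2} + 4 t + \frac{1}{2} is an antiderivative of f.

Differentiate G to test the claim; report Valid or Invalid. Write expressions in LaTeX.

Valid - differentiating G returns exactly f.

d/dt[G] = 8 t^{3} + 2 t + 4
This equals f(t) exactly, so the claim holds.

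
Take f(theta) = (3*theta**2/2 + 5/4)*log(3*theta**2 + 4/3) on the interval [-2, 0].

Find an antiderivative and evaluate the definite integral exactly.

Since d/dtheta undoes antidifferentiation here, F'(theta) = f(theta) is required of F(theta).
F(theta) = (-36*theta**3 + 27*theta*(2*theta**2 + 5)*log(3*theta**2 + 4/3) - 222*theta + 148*atan(3*theta/2))/108 is an antiderivative of f.
Check: d/dtheta[(-36*theta**3 + 27*theta*(2*theta**2 + 5)*log(3*theta**2 + 4/3) - 222*theta + 148*atan(3*theta/2))/108] = 3*theta**2*log(3*theta**2 + 4/3)/2 + 5*log(3*theta**2 + 4/3)/4, which equals f(theta).
F(0) = 0; F(-2) = -13*log(40/3)/2 - 37*atan(3)/27 + 61/9.
Integral = F(0) - F(-2) = -61/9 + 37*atan(3)/27 + 13*log(40/3)/2.

Antiderivative: F(theta) = (-36*theta**3 + 27*theta*(2*theta**2 + 5)*log(3*theta**2 + 4/3) - 222*theta + 148*atan(3*theta/2))/108; value = -61/9 + 37*atan(3)/27 + 13*log(40/3)/2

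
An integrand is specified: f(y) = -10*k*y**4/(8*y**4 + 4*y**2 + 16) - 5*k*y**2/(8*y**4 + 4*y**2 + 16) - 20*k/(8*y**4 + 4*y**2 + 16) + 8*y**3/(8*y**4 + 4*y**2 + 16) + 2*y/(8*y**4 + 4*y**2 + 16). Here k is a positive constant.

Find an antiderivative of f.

An antiderivative is F(y) = -5*k*y/4 + log(2*y**4 + y**2 + 4)/4.

Integrate term by term and add the pieces.
Check: d/dy[-5*k*y/4 + log(2*y**4 + y**2 + 4)/4] = (-10*k*y**4 - 5*k*y**2 - 20*k + 8*y**3 + 2*y)/(8*y**4 + 4*y**2 + 16), which equals f(y).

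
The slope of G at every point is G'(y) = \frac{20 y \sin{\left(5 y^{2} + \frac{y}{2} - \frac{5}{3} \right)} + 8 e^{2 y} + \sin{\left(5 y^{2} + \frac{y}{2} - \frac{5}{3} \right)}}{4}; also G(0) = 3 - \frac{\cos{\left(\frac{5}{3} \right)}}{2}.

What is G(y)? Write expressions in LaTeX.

G(y) = e^{2 y} - \frac{\cos{\left(5 y^{2} + \frac{y}{2} - \frac{5}{3} \right)}}{2} + 2

Check a candidate G(y) by differentiating: d/dy[G] must match the given G'(y).
A general antiderivative is e^{2 y} - \frac{\cos{\left(5 y^{2} + \frac{y}{2} - \frac{5}{3} \right)}}{2} + C.
The condition gives C = 3 - \frac{\cos{\left(\frac{5}{3} \right)}}{2} - (1 - \frac{\cos{\left(\frac{5}{3} \right)}}{2}) = 2.
So G(y) = e^{2 y} - \frac{\cos{\left(5 y^{2} + \frac{y}{2} - \frac{5}{3} \right)}}{2} + 2.
Check: d/dy[e^{2 y} - \frac{\cos{\left(5 y^{2} + \frac{y}{2} - \frac{5}{3} \right)}}{2} + 2] = 5 y \sin{\left(5 y^{2} + \frac{y}{2} - \frac{5}{3} \right)} + 2 e^{2 y} + \frac{\sin{\left(5 y^{2} + \frac{y}{2} - \frac{5}{3} \right)}}{4}, which equals G'(y).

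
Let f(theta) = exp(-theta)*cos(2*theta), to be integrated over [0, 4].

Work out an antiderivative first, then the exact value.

Differentiate the proposed F(theta) back; it has to land on f(theta) exactly.
F(theta) = (2*sin(2*theta) - cos(2*theta))*exp(-theta)/5 is an antiderivative of f.
Check: d/dtheta[(2*sin(2*theta) - cos(2*theta))*exp(-theta)/5] = exp(-theta)*cos(2*theta) = f(theta).
F(4) = -exp(-4)*cos(8)/5 + 2*exp(-4)*sin(8)/5; F(0) = -1/5.
Integral = F(4) - F(0) = -exp(-4)*cos(8)/5 + 2*exp(-4)*sin(8)/5 + 1/5.

Antiderivative: F(theta) = (2*sin(2*theta) - cos(2*theta))*exp(-theta)/5; value = -exp(-4)*cos(8)/5 + 2*exp(-4)*sin(8)/5 + 1/5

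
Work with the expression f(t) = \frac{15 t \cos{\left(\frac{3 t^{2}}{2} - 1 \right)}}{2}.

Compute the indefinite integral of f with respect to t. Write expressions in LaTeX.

f matches the chain-rule pattern g'(h)*h' with inner function h(t) = \frac{3 t^{2}}{2} - 1; substituting u = h(t) collapses the integral.
Check: d/dt[\frac{5 \sin{\left(\frac{3 t^{2}}{2} - 1 \right)}}{2}] = \frac{15 t \cos{\left(\frac{3 t^{2}}{2} - 1 \right)}}{2} = f(t).

F(t) = \frac{5 \sin{\left(\frac{3 t^{2}}{2} - 1 \right)}}{2} + C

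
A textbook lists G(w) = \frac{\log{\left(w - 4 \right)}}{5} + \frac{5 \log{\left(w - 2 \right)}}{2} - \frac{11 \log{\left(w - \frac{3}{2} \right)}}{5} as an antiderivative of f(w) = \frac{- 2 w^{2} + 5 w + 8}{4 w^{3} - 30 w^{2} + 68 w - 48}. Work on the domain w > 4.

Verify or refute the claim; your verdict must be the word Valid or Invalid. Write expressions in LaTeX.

d/dw[G] = \frac{2 w^{2} - 5 w - 8}{4 w^{3} - 30 w^{2} + 68 w - 48}
d/dw[G] - f(w) = \frac{2 w^{2} - 5 w - 8}{2 w^{3} - 15 w^{2} + 34 w - 24} != 0.

Invalid: d/dw[G] - f = \frac{2 w^{2} - 5 w - 8}{2 w^{3} - 15 w^{2} + 34 w - 24}, which is not 0.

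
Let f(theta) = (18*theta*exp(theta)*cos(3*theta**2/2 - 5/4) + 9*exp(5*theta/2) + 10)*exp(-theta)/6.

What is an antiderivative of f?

An antiderivative is F(theta) = (3*exp(5*theta/2) + 3*exp(theta)*sin(3*theta**2/2 - 5/4) - 5)*exp(-theta)/3.

Whatever form F(theta) takes, F'(theta) = f(theta) is non-negotiable.
Check: d/dtheta[(3*exp(5*theta/2) + 3*exp(theta)*sin(3*theta**2/2 - 5/4) - 5)*exp(-theta)/3] = (18*theta*exp(theta)*cos(3*theta**2/2 - 5/4) + 9*exp(5*theta/2) + 10)*exp(-theta)/6 = f(theta).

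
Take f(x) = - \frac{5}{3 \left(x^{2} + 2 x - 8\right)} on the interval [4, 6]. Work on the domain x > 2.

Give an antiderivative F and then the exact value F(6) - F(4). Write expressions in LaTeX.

Antiderivative: F(x) = \frac{5 \left(- \log{\left(x - 2 \right)} + \log{\left(x + 4 \right)}\right)}{18}; value = - \frac{5 \log{\left(8 \right)}}{18} - \frac{5 \log{\left(4 \right)}}{18} + \frac{5 \log{\left(2 \right)}}{18} + \frac{5 \log{\left(10 \right)}}{18}

Factor the denominator (3 \left(x - 2\right) \left(x + 4\right)) and decompose: f = \frac{5}{18 \left(x + 4\right)} - \frac{5}{18 \left(x - 2\right)}; each piece integrates to a log, atan, or power term.
F(x) = \frac{5 \left(- \log{\left(x - 2 \right)} + \log{\left(x + 4 \right)}\right)}{18} is an antiderivative of f.
Check: d/dx[\frac{5 \left(- \log{\left(x - 2 \right)} + \log{\left(x + 4 \right)}\right)}{18}] = - \frac{5}{3 x^{2} + 6 x - 24}, which equals f(x).
F(6) = - \frac{5 \log{\left(4 \right)}}{18} + \frac{5 \log{\left(10 \right)}}{18}; F(4) = - \frac{5 \log{\left(2 \right)}}{18} + \frac{5 \log{\left(8 \right)}}{18}.
Integral = F(6) - F(4) = - \frac{5 \log{\left(8 \right)}}{18} - \frac{5 \log{\left(4 \right)}}{18} + \frac{5 \log{\left(2 \right)}}{18} + \frac{5 \log{\left(10 \right)}}{18}.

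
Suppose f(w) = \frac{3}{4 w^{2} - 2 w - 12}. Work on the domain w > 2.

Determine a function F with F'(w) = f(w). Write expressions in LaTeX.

The denominator factors as 2 \left(w - 2\right) \left(2 w + 3\right); partial fractions split f into directly integrable pieces: - \frac{3}{7 \left(2 w + 3\right)} + \frac{3}{14 \left(w - 2\right)}.
Check: d/dw[\frac{3 \log{\left(w - 2 \right)}}{14} - \frac{3 \log{\left(w + \frac{3}{2} \right)}}{14}] = \frac{3}{4 w^{2} - 2 w - 12} = f(w).

An antiderivative is F(w) = \frac{3 \log{\left(w - 2 \right)}}{14} - \frac{3 \log{\left(w + \frac{3}{2} \right)}}{14}.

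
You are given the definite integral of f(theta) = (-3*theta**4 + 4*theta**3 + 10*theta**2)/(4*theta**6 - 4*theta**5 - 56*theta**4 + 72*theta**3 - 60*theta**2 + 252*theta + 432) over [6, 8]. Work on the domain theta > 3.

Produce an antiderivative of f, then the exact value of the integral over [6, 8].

Antiderivative: F(theta) = (-61617*(theta - 3)*log(theta - 3) + 2793*(theta - 3)*log(theta + 1) + 55296*(theta - 3)*log(theta + 4) + 1764*(theta - 3)*log(theta**2 + 3) - 34496*sqrt(3)*(theta - 3)*atan(sqrt(3)*theta/3) + 23940)/(715008*(theta - 3)); value = -72*log(10)/931 - 1081*log(5)/12544 - 11*sqrt(3)*atan(8*sqrt(3)/3)/228 - 3*log(39)/1216 - log(7)/256 - 1/224 + log(9)/256 + 3*log(67)/1216 + 1081*log(3)/12544 + 11*sqrt(3)*atan(2*sqrt(3))/228 + 72*log(12)/931

Factor the denominator (4*(theta - 3)**2*(theta + 1)*(theta + 4)*(theta**2 + 3)) and decompose: f = (3*theta - 88)/(608*(theta**2 + 3)) + 72/(931*(theta + 4)) + 1/(256*(theta + 1)) - 1081/(12544*(theta - 3)) - 15/(448*(theta - 3)**2); each piece integrates to a log, atan, or power term.
F(theta) = (-61617*(theta - 3)*log(theta - 3) + 2793*(theta - 3)*log(theta + 1) + 55296*(theta - 3)*log(theta + 4) + 1764*(theta - 3)*log(theta**2 + 3) - 34496*sqrt(3)*(theta - 3)*atan(sqrt(3)*theta/3) + 23940)/(715008*(theta - 3)) is an antiderivative of f.
Check: d/dtheta[(-61617*(theta - 3)*log(theta - 3) + 2793*(theta - 3)*log(theta + 1) + 55296*(theta - 3)*log(theta + 4) + 1764*(theta - 3)*log(theta**2 + 3) - 34496*sqrt(3)*(theta - 3)*atan(sqrt(3)*theta/3) + 23940)/(715008*(theta - 3))] = (-3*theta**4 + 4*theta**3 + 10*theta**2)/(4*theta**6 - 4*theta**5 - 56*theta**4 + 72*theta**3 - 60*theta**2 + 252*theta + 432) = f(theta).
F(8) = -1081*log(5)/12544 - 11*sqrt(3)*atan(8*sqrt(3)/3)/228 + 3/448 + log(9)/256 + 3*log(67)/1216 + 72*log(12)/931; F(6) = -11*sqrt(3)*atan(2*sqrt(3))/228 - 1081*log(3)/12544 + log(7)/256 + 3*log(39)/1216 + 5/448 + 72*log(10)/931.
Integral = F(8) - F(6) = -72*log(10)/931 - 1081*log(5)/12544 - 11*sqrt(3)*atan(8*sqrt(3)/3)/228 - 3*log(39)/1216 - log(7)/256 - 1/224 + log(9)/256 + 3*log(67)/1216 + 1081*log(3)/12544 + 11*sqrt(3)*atan(2*sqrt(3))/228 + 72*log(12)/931.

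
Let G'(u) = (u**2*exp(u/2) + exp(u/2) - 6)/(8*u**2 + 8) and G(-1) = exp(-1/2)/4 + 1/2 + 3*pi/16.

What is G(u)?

G(u) = (exp(u/2) - 3*atan(u) + 2)/4

Check a candidate G(u) by differentiating: d/du[G] must match the given G'(u).
A general antiderivative is exp(u/2)/4 - 3*atan(u)/4 + C.
The condition gives C = exp(-1/2)/4 + 1/2 + 3*pi/16 - (exp(-1/2)/4 + 3*pi/16) = 1/2.
So G(u) = (exp(u/2) - 3*atan(u) + 2)/4.
Check: d/du[(exp(u/2) - 3*atan(u) + 2)/4] = (u**2*exp(u/2) + exp(u/2) - 6)/(8*u**2 + 8) = G'(u).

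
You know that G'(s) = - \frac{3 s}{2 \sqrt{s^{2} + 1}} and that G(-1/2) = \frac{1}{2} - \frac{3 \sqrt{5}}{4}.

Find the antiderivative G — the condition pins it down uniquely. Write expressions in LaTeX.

G'(s) matches the chain-rule pattern g'(h)*h' with inner function h(s) = s^{2} + 1; substituting u = h(s) collapses the integral.
A general antiderivative is - \frac{3 \sqrt{s^{2} + 1}}{2} + C.
The condition gives C = \frac{1}{2} - \frac{3 \sqrt{5}}{4} - (- \frac{3 \sqrt{5}}{4}) = \frac{1}{2}.
So G(s) = \frac{1}{2} - \frac{3 \sqrt{s^{2} + 1}}{2}.
Check: d/ds[\frac{1}{2} - \frac{3 \sqrt{s^{2} + 1}}{2}] = - \frac{3 s}{2 \sqrt{s^{2} + 1}} = G'(s).

G(s) = \frac{1}{2} - \frac{3 \sqrt{s^{2} + 1}}{2}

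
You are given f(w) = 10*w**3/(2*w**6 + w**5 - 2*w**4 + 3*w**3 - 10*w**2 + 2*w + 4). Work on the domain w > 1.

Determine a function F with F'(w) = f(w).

The denominator factors as (w - 1)**2*(w + 2)*(2*w + 1)*(w**2 + 2); partial fractions split f into directly integrable pieces: -20*(11*w - 1)/(243*(w**2 + 2)) - 40/(243*(2*w + 1)) + 40/(81*(w + 2)) + 40/(81*(w - 1)) + 10/(27*(w - 1)**2).
Check: d/dw[-20*log(w + 1/2)/243 - 110*log(w**2 + 2)/243 + 40*log(w**2 + w - 2)/81 + 10*sqrt(2)*atan(sqrt(2)*w/2)/243 - 10/(27*w - 27)] = 10*w**3/(2*w**6 + w**5 - 2*w**4 + 3*w**3 - 10*w**2 + 2*w + 4) = f(w).

An antiderivative is F(w) = -20*log(w + 1/2)/243 - 110*log(w**2 + 2)/243 + 40*log(w**2 + w - 2)/81 + 10*sqrt(2)*atan(sqrt(2)*w/2)/243 - 10/(27*w - 27).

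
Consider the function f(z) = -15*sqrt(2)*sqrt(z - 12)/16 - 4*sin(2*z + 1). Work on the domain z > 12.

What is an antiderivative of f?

An antiderivative is F(z) = -5*z*sqrt(z/2 - 6)/4 + 15*sqrt(z/2 - 6) + 2*cos(2*z + 1).

Integrate term by term and add the pieces.
Check: d/dz[-5*z*sqrt(z/2 - 6)/4 + 15*sqrt(z/2 - 6) + 2*cos(2*z + 1)] = sqrt(2)*(-15*z - 32*sqrt(2)*sqrt(z - 12)*sin(2*z + 1) + 180)/(16*sqrt(z - 12)), which equals f(z).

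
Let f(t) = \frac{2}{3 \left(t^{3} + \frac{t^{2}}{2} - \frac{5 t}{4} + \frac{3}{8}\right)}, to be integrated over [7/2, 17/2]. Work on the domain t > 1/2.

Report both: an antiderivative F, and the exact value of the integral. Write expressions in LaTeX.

Antiderivative: F(t) = - \frac{\log{\left(t - \frac{1}{2} \right)}}{6} + \frac{\log{\left(t + \frac{3}{2} \right)}}{6} - \frac{16}{48 t - 24}; value = - \frac{\log{\left(8 \right)}}{6} - \frac{\log{\left(5 \right)}}{6} + \frac{5}{72} + \frac{\log{\left(3 \right)}}{6} + \frac{\log{\left(10 \right)}}{6}

Factor the denominator (3 \left(2 t - 1\right)^{2} \left(2 t + 3\right)) and decompose: f = \frac{1}{3 \left(2 t + 3\right)} - \frac{1}{3 \left(2 t - 1\right)} + \frac{4}{3 \left(2 t - 1\right)^{2}}; each piece integrates to a log, atan, or power term.
F(t) = - \frac{\log{\left(t - \frac{1}{2} \right)}}{6} + \frac{\log{\left(t + \frac{3}{2} \right)}}{6} - \frac{16}{48 t - 24} is an antiderivative of f.
Check: d/dt[- \frac{\log{\left(t - \frac{1}{2} \right)}}{6} + \frac{\log{\left(t + \frac{3}{2} \right)}}{6} - \frac{16}{48 t - 24}] = \frac{16}{24 t^{3} + 12 t^{2} - 30 t + 9}, which equals f(t).
F(17/2) = - \frac{\log{\left(8 \right)}}{6} - \frac{1}{24} + \frac{\log{\left(10 \right)}}{6}; F(7/2) = - \frac{\log{\left(3 \right)}}{6} - \frac{1}{9} + \frac{\log{\left(5 \right)}}{6}.
Integral = F(17/2) - F(7/2) = - \frac{\log{\left(8 \right)}}{6} - \frac{\log{\left(5 \right)}}{6} + \frac{5}{72} + \frac{\log{\left(3 \right)}}{6} + \frac{\log{\left(10 \right)}}{6}.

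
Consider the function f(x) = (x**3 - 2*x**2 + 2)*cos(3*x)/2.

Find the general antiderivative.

A first test for any F(x): its x-derivative must equal f(x) identically.
Check: d/dx[(9*x**3*sin(3*x) - 18*x**2*sin(3*x) + 9*x**2*cos(3*x) - 6*x*sin(3*x) - 12*x*cos(3*x) + 22*sin(3*x) - 2*cos(3*x))/54] = x**3*cos(3*x)/2 - x**2*cos(3*x) + cos(3*x), which equals f(x).

F(x) = (9*x**3*sin(3*x) - 18*x**2*sin(3*x) + 9*x**2*cos(3*x) - 6*x*sin(3*x) - 12*x*cos(3*x) + 22*sin(3*x) - 2*cos(3*x))/54 + C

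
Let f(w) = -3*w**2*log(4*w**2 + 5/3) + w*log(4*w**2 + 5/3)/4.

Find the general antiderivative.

F(w) = (192*w**3 + 36*w**2*(1 - 8*w)*log(4*w**2 + 5/3) - 36*w**2 - 240*w + 15*log(w**2 + 5/12) + 40*sqrt(15)*atan(2*sqrt(15)*w/5))/288 + C

Integrate term by term and add the pieces.
Check: d/dw[(192*w**3 + 36*w**2*(1 - 8*w)*log(4*w**2 + 5/3) - 36*w**2 - 240*w + 15*log(w**2 + 5/12) + 40*sqrt(15)*atan(2*sqrt(15)*w/5))/288] = -3*w**2*log(4*w**2 + 5/3) + w*log(4*w**2 + 5/3)/4 = f(w).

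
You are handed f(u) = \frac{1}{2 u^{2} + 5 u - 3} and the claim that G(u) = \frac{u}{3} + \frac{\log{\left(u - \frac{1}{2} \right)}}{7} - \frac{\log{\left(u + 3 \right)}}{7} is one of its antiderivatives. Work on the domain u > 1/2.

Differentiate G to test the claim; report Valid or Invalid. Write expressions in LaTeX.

d/du[G] = \frac{2 u^{2} + 5 u}{6 u^{2} + 15 u - 9}
d/du[G] - f(u) = \frac{1}{3} != 0.

Invalid: d/du[G] - f = \frac{1}{3}, which is not 0.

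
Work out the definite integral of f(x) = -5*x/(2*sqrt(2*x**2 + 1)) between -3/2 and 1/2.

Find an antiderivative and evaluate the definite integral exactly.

f matches the chain-rule pattern g'(h)*h' with inner function h(x) = 2*x**2 + 1; substituting u = h(x) collapses the integral.
F(x) = -5*sqrt(2*x**2 + 1)/4 is an antiderivative of f.
Check: d/dx[-5*sqrt(2*x**2 + 1)/4] = -5*x/(2*sqrt(2*x**2 + 1)) = f(x).
F(1/2) = -5*sqrt(6)/8; F(-3/2) = -5*sqrt(22)/8.
Integral = F(1/2) - F(-3/2) = -5*sqrt(6)/8 + 5*sqrt(22)/8.

Antiderivative: F(x) = -5*sqrt(2*x**2 + 1)/4; value = -5*sqrt(6)/8 + 5*sqrt(22)/8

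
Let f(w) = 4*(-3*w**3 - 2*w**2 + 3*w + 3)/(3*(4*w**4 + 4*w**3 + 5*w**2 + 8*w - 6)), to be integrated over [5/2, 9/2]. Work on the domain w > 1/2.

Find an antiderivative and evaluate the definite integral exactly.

Antiderivative: F(w) = 29*log(w - 1/2)/108 - 11*log(w + 3/2)/68 - 254*log(w**2 + 2)/459 - 10*sqrt(2)*atan(sqrt(2)*w/2)/459; value = -254*log(89/4)/459 - 11*log(6)/68 - 29*log(2)/108 - 10*sqrt(2)*atan(9*sqrt(2)/4)/459 + 10*sqrt(2)*atan(5*sqrt(2)/4)/459 + 395*log(4)/918 + 254*log(33/4)/459

Factor the denominator (3*(2*w - 1)*(2*w + 3)*(w**2 + 2)) and decompose: f = -4*(127*w + 5)/(459*(w**2 + 2)) - 11/(34*(2*w + 3)) + 29/(54*(2*w - 1)); each piece integrates to a log, atan, or power term.
F(w) = 29*log(w - 1/2)/108 - 11*log(w + 3/2)/68 - 254*log(w**2 + 2)/459 - 10*sqrt(2)*atan(sqrt(2)*w/2)/459 is an antiderivative of f.
Check: d/dw[29*log(w - 1/2)/108 - 11*log(w + 3/2)/68 - 254*log(w**2 + 2)/459 - 10*sqrt(2)*atan(sqrt(2)*w/2)/459] = (-12*w**3 - 8*w**2 + 12*w + 12)/(12*w**4 + 12*w**3 + 15*w**2 + 24*w - 18), which equals f(w).
F(9/2) = -254*log(89/4)/459 - 11*log(6)/68 - 10*sqrt(2)*atan(9*sqrt(2)/4)/459 + 29*log(4)/108; F(5/2) = -254*log(33/4)/459 - 11*log(4)/68 - 10*sqrt(2)*atan(5*sqrt(2)/4)/459 + 29*log(2)/108.
Integral = F(9/2) - F(5/2) = -254*log(89/4)/459 - 11*log(6)/68 - 29*log(2)/108 - 10*sqrt(2)*atan(9*sqrt(2)/4)/459 + 10*sqrt(2)*atan(5*sqrt(2)/4)/459 + 395*log(4)/918 + 254*log(33/4)/459.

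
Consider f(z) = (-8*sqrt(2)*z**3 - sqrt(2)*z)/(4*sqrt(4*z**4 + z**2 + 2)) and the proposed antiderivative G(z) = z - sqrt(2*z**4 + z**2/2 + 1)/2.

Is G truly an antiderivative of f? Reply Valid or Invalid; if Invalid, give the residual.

d/dz[G] = (-8*sqrt(2)*z**3 - sqrt(2)*z + 4*sqrt(4*z**4 + z**2 + 2))/(4*sqrt(4*z**4 + z**2 + 2))
d/dz[G] - f(z) = 1 != 0.

Invalid: d/dz[G] - f = 1, which is not 0.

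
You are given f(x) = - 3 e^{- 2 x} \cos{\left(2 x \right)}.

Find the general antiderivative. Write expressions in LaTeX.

Any candidate F(x) must reproduce f(x) exactly when differentiated.
Check: d/dx[\frac{\left(- 3 \sin{\left(2 x \right)} + 3 \cos{\left(2 x \right)}\right) e^{- 2 x}}{4}] = - 3 e^{- 2 x} \cos{\left(2 x \right)} = f(x).

F(x) = \frac{\left(- 3 \sin{\left(2 x \right)} + 3 \cos{\left(2 x \right)}\right) e^{- 2 x}}{4} + C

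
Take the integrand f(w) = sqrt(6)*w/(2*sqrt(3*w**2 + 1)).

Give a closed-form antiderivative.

The substitution u = 2*w**2 + 2/3 works: f is exactly (dF/du)*(du/dw) for that inner function.
Check: d/dw[sqrt(6)*sqrt(3*w**2 + 1)/6] = sqrt(6)*w/(2*sqrt(3*w**2 + 1)) = f(w).

An antiderivative is F(w) = sqrt(6)*sqrt(3*w**2 + 1)/6.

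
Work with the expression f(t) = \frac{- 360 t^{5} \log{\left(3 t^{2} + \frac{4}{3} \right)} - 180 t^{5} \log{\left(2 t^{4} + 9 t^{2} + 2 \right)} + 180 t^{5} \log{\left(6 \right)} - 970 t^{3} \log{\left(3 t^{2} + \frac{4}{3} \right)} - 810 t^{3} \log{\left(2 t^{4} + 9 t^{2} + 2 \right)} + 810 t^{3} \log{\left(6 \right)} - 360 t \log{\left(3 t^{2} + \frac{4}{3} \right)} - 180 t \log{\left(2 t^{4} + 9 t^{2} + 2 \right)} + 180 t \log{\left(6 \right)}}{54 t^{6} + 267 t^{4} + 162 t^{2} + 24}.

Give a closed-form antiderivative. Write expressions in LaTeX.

f has the shape u'v + uv' for u = - \frac{5 \log{\left(3 t^{2} + \frac{4}{3} \right)}}{3} and v = \log{\left(\frac{t^{4}}{3} + \frac{3 t^{2}}{2} + \frac{1}{3} \right)} — it is the derivative of the product u*v.
Check: d/dt[- \frac{5 \log{\left(3 t^{2} + \frac{4}{3} \right)} \log{\left(\frac{t^{4}}{3} + \frac{3 t^{2}}{2} + \frac{1}{3} \right)}}{3}] = \frac{- 360 t^{5} \log{\left(3 t^{2} + \frac{4}{3} \right)} - 180 t^{5} \log{\left(2 t^{4} + 9 t^{2} + 2 \right)} + 180 t^{5} \log{\left(6 \right)} - 970 t^{3} \log{\left(3 t^{2} + \frac{4}{3} \right)} - 810 t^{3} \log{\left(2 t^{4} + 9 t^{2} + 2 \right)} + 810 t^{3} \log{\left(6 \right)} - 360 t \log{\left(3 t^{2} + \frac{4}{3} \right)} - 180 t \log{\left(2 t^{4} + 9 t^{2} + 2 \right)} + 180 t \log{\left(6 \right)}}{54 t^{6} + 267 t^{4} + 162 t^{2} + 24} = f(t).

An antiderivative is F(t) = - \frac{5 \log{\left(3 t^{2} + \frac{4}{3} \right)} \log{\left(\frac{t^{4}}{3} + \frac{3 t^{2}}{2} + \frac{1}{3} \right)}}{3}.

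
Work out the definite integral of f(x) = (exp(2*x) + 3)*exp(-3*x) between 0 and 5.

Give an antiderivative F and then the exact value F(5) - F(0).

Recover f(x) by differentiating a candidate F(x); any mismatch rules it out.
F(x) = -(exp(2*x) + 1)*exp(-3*x) is an antiderivative of f.
Check: d/dx[-(exp(2*x) + 1)*exp(-3*x)] = (exp(2*x) + 3)*exp(-3*x) = f(x).
F(5) = -exp(-5) - exp(-15); F(0) = -2.
Integral = F(5) - F(0) = -exp(-5) - exp(-15) + 2.

Antiderivative: F(x) = -(exp(2*x) + 1)*exp(-3*x); value = -exp(-5) - exp(-15) + 2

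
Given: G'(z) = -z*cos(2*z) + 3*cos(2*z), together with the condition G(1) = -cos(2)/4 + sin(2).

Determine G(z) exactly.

G(z) = -z*sin(2*z)/2 + 3*sin(2*z)/2 - cos(2*z)/4

The integrand splits into summands that can be handled one at a time.
A general antiderivative is -z*sin(2*z)/2 + 3*sin(2*z)/2 - cos(2*z)/4 + C.
The condition gives C = -cos(2)/4 + sin(2) - (-cos(2)/4 + sin(2)) = 0.
So G(z) = -z*sin(2*z)/2 + 3*sin(2*z)/2 - cos(2*z)/4.
Check: d/dz[-z*sin(2*z)/2 + 3*sin(2*z)/2 - cos(2*z)/4] = -z*cos(2*z) + 3*cos(2*z) = G'(z).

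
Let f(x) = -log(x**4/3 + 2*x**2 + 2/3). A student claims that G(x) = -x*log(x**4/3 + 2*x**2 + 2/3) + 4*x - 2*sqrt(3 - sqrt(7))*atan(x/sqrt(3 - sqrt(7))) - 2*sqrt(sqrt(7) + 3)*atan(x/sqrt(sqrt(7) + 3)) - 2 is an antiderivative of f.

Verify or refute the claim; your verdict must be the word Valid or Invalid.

d/dx[G] = -log(x**4/3 + 2*x**2 + 2/3)
This equals f(x) exactly, so the claim holds.

Valid - differentiating G returns exactly f.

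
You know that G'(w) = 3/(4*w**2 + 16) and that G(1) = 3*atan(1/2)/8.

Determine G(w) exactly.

Check a candidate G(w) by differentiating: d/dw[G] must match the given G'(w).
A general antiderivative is 3*atan(w/2)/8 + C.
The condition gives C = 3*atan(1/2)/8 - (3*atan(1/2)/8) = 0.
So G(w) = 3*atan(w/2)/8.
Check: d/dw[3*atan(w/2)/8] = 3/(4*w**2 + 16) = G'(w).

G(w) = 3*atan(w/2)/8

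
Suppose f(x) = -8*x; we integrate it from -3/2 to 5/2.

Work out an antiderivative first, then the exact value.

An antiderivative F(x) passes only if d/dx[F] lands on f(x) exactly.
F(x) = -4*x**2 is an antiderivative of f.
Check: d/dx[-4*x**2] = -8*x = f(x).
F(5/2) = -25; F(-3/2) = -9.
Integral = F(5/2) - F(-3/2) = -16.

Antiderivative: F(x) = -4*x**2; value = -16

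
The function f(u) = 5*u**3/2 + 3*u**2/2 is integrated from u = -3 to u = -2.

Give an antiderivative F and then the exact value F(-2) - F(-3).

Integrate term by term and add the pieces.
F(u) = 5*u**4/8 + u**3/2 is an antiderivative of f.
Check: d/du[5*u**4/8 + u**3/2] = 5*u**3/2 + 3*u**2/2 = f(u).
F(-2) = 6; F(-3) = 297/8.
Integral = F(-2) - F(-3) = -249/8.

Antiderivative: F(u) = 5*u**4/8 + u**3/2; value = -249/8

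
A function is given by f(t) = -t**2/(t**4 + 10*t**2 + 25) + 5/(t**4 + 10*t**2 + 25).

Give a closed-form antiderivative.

Recognize the product-rule pattern: f = u'v + uv' with u = t, v = 1/(t**2 + 5), so integration by parts undoes it.
Check: d/dt[t/(t**2 + 5)] = (5 - t**2)/(t**4 + 10*t**2 + 25), which equals f(t).

An antiderivative is F(t) = t/(t**2 + 5).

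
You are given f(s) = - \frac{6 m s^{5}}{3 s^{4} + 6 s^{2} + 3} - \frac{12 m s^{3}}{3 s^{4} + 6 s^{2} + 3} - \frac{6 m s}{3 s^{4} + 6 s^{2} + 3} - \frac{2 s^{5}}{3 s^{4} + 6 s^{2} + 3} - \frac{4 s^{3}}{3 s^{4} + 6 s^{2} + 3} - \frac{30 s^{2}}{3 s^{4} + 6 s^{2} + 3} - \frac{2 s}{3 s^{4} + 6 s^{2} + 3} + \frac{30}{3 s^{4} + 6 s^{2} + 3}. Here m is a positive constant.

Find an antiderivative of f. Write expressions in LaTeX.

An antiderivative is F(s) = \frac{s \left(- 3 m s \left(s^{2} + 1\right) - s \left(s^{2} + 1\right) + 30\right)}{3 \left(s^{2} + 1\right)}.

Integrate term by term and add the pieces.
Check: d/ds[\frac{s \left(- 3 m s \left(s^{2} + 1\right) - s \left(s^{2} + 1\right) + 30\right)}{3 \left(s^{2} + 1\right)}] = \frac{- 6 m s^{5} - 12 m s^{3} - 6 m s - 2 s^{5} - 4 s^{3} - 30 s^{2} - 2 s + 30}{3 s^{4} + 6 s^{2} + 3}, which equals f(s).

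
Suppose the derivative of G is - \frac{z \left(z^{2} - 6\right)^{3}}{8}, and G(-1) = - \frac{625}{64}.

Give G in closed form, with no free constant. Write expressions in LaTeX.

G'(z) matches the chain-rule pattern g'(h)*h' with inner function h(z) = 3 - \frac{z^{2}}{2}; substituting u = h(z) collapses the integral.
A general antiderivative is - \frac{\left(3 - \frac{z^{2}}{2}\right)^{4}}{4} + C.
The condition gives C = - \frac{625}{64} - (- \frac{625}{64}) = 0.
So G(z) = - \frac{\left(z^{2} - 6\right)^{4}}{64}.
Check: d/dz[- \frac{\left(z^{2} - 6\right)^{4}}{64}] = - \frac{z^{7}}{8} + \frac{9 z^{5}}{4} - \frac{27 z^{3}}{2} + 27 z, which equals G'(z).

G(z) = - \frac{\left(z^{2} - 6\right)^{4}}{64}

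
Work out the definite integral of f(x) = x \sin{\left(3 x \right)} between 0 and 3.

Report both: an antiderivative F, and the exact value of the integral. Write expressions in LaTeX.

Antiderivative: F(x) = - \frac{3 x \cos{\left(3 x \right)} - \sin{\left(3 x \right)}}{9}; value = \frac{\sin{\left(9 \right)}}{9} - \cos{\left(9 \right)}

Recover f(x) by differentiating a candidate F(x); any mismatch rules it out.
F(x) = - \frac{3 x \cos{\left(3 x \right)} - \sin{\left(3 x \right)}}{9} is an antiderivative of f.
Check: d/dx[- \frac{3 x \cos{\left(3 x \right)} - \sin{\left(3 x \right)}}{9}] = x \sin{\left(3 x \right)} = f(x).
F(3) = \frac{\sin{\left(9 \right)}}{9} - \cos{\left(9 \right)}; F(0) = 0.
Integral = F(3) - F(0) = \frac{\sin{\left(9 \right)}}{9} - \cos{\left(9 \right)}.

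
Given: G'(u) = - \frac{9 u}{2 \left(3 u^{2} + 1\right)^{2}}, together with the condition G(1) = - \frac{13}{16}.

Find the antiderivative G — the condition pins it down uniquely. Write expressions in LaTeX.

G(u) = - \frac{12 u^{2} + 1}{4 \left(3 u^{2} + 1\right)}

The substitution w = u^{2} + \frac{1}{3} works: G'(u) is exactly (dG/dw)*(dw/du) for that inner function.
A general antiderivative is \frac{1}{4 \left(u^{2} + \frac{1}{3}\right)} + C.
The condition gives C = - \frac{13}{16} - (\frac{3}{16}) = -1.
So G(u) = - \frac{12 u^{2} + 1}{4 \left(3 u^{2} + 1\right)}.
Check: d/du[- \frac{12 u^{2} + 1}{4 \left(3 u^{2} + 1\right)}] = - \frac{9 u}{18 u^{4} + 12 u^{2} + 2}, which equals G'(u).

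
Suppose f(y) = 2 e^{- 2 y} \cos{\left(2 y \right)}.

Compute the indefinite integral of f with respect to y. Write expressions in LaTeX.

Whatever form F(y) takes, F'(y) = f(y) is non-negotiable.
Check: d/dy[\frac{\left(\sin{\left(2 y \right)} - \cos{\left(2 y \right)}\right) e^{- 2 y}}{2}] = 2 e^{- 2 y} \cos{\left(2 y \right)} = f(y).

F(y) = \frac{\left(\sin{\left(2 y \right)} - \cos{\left(2 y \right)}\right) e^{- 2 y}}{2} + C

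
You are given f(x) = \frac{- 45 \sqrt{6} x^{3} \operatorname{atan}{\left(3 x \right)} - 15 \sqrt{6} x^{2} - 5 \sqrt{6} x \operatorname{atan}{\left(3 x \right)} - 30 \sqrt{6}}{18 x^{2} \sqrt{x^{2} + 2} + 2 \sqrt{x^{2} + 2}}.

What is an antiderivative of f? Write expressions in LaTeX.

Recognize the product-rule pattern: f = u'v + uv' with u = - 5 \sqrt{\frac{3 x^{2}}{2} + 3}, v = \operatorname{atan}{\left(3 x \right)}, so integration by parts undoes it.
Check: d/dx[- 5 \sqrt{\frac{3 x^{2}}{2} + 3} \operatorname{atan}{\left(3 x \right)}] = \frac{- 45 \sqrt{3} x^{3} \operatorname{atan}{\left(3 x \right)} - 15 \sqrt{3} x^{2} - 5 \sqrt{3} x \operatorname{atan}{\left(3 x \right)} - 30 \sqrt{3}}{9 \sqrt{2} x^{2} \sqrt{x^{2} + 2} + \sqrt{2} \sqrt{x^{2} + 2}}, which equals f(x).

An antiderivative is F(x) = - 5 \sqrt{\frac{3 x^{2}}{2} + 3} \operatorname{atan}{\left(3 x \right)}.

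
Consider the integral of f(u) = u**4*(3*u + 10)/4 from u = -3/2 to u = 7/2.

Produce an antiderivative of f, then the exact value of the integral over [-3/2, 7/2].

For F(u) to be correct the identity F'(u) - f(u) = 0 must hold.
F(u) = u**5*(u + 4)/8 is an antiderivative of f.
Check: d/du[u**5*(u + 4)/8] = 3*u**5/4 + 5*u**4/2, which equals f(u).
F(7/2) = 252105/512; F(-3/2) = -1215/512.
Integral = F(7/2) - F(-3/2) = 31665/64.

Antiderivative: F(u) = u**5*(u + 4)/8; value = 31665/64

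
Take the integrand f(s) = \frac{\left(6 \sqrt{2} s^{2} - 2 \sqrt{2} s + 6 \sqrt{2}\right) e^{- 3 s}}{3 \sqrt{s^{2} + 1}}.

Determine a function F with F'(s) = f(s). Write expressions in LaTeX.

Recognize the product-rule pattern: f = u'v + uv' with u = - \frac{2 \sqrt{2 s^{2} + 2}}{3}, v = e^{- 3 s}, so integration by parts undoes it.
Check: d/ds[- \frac{2 \sqrt{2} \sqrt{s^{2} + 1} e^{- 3 s}}{3}] = \frac{\left(6 \sqrt{2} s^{2} - 2 \sqrt{2} s + 6 \sqrt{2}\right) e^{- 3 s}}{3 \sqrt{s^{2} + 1}} = f(s).

An antiderivative is F(s) = - \frac{2 \sqrt{2} \sqrt{s^{2} + 1} e^{- 3 s}}{3}.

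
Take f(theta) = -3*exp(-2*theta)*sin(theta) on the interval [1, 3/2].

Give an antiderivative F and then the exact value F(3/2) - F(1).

For F(theta) to be correct the identity F'(theta) - f(theta) = 0 must hold.
F(theta) = 6*exp(-2*theta)*sin(theta)/5 + 3*exp(-2*theta)*cos(theta)/5 is an antiderivative of f.
Check: d/dtheta[6*exp(-2*theta)*sin(theta)/5 + 3*exp(-2*theta)*cos(theta)/5] = -3*exp(-2*theta)*sin(theta) = f(theta).
F(3/2) = 3*exp(-3)*cos(3/2)/5 + 6*exp(-3)*sin(3/2)/5; F(1) = 3*exp(-2)*cos(1)/5 + 6*exp(-2)*sin(1)/5.
Integral = F(3/2) - F(1) = -6*exp(-2)*sin(1)/5 - 3*exp(-2)*cos(1)/5 + 3*exp(-3)*cos(3/2)/5 + 6*exp(-3)*sin(3/2)/5.

Antiderivative: F(theta) = 6*exp(-2*theta)*sin(theta)/5 + 3*exp(-2*theta)*cos(theta)/5; value = -6*exp(-2)*sin(1)/5 - 3*exp(-2)*cos(1)/5 + 3*exp(-3)*cos(3/2)/5 + 6*exp(-3)*sin(3/2)/5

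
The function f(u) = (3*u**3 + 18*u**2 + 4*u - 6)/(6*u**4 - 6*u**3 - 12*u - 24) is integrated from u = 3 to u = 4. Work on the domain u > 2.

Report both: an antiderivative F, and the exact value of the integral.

Antiderivative: F(u) = (98*log(u - 2) - 10*log(u + 1) - 17*log(u**2 + 2) + 86*sqrt(2)*atan(sqrt(2)*u/2))/108; value = -43*sqrt(2)*atan(3*sqrt(2)/2)/54 - 17*log(18)/108 - 5*log(5)/54 + 5*log(4)/54 + 17*log(11)/108 + 49*log(2)/54 + 43*sqrt(2)*atan(2*sqrt(2))/54

The denominator factors as 6*(u - 2)*(u + 1)*(u**2 + 2); partial fractions split f into directly integrable pieces: -(17*u - 86)/(54*(u**2 + 2)) - 5/(54*(u + 1)) + 49/(54*(u - 2)).
F(u) = (98*log(u - 2) - 10*log(u + 1) - 17*log(u**2 + 2) + 86*sqrt(2)*atan(sqrt(2)*u/2))/108 is an antiderivative of f.
Check: d/du[(98*log(u - 2) - 10*log(u + 1) - 17*log(u**2 + 2) + 86*sqrt(2)*atan(sqrt(2)*u/2))/108] = (3*u**3 + 18*u**2 + 4*u - 6)/(6*u**4 - 6*u**3 - 12*u - 24) = f(u).
F(4) = -17*log(18)/108 - 5*log(5)/54 + 49*log(2)/54 + 43*sqrt(2)*atan(2*sqrt(2))/54; F(3) = -17*log(11)/108 - 5*log(4)/54 + 43*sqrt(2)*atan(3*sqrt(2)/2)/54.
Integral = F(4) - F(3) = -43*sqrt(2)*atan(3*sqrt(2)/2)/54 - 17*log(18)/108 - 5*log(5)/54 + 5*log(4)/54 + 17*log(11)/108 + 49*log(2)/54 + 43*sqrt(2)*atan(2*sqrt(2))/54.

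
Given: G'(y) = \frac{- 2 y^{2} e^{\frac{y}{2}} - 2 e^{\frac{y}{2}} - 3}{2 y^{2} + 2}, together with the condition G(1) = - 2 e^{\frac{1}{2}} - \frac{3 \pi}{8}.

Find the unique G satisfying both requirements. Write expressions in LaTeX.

For G(y) to be correct, d/dy[G] must agree with the stated G'(y) identically.
A general antiderivative is - 2 e^{\frac{y}{2}} - \frac{3 \operatorname{atan}{\left(y \right)}}{2} + C.
The condition gives C = - 2 e^{\frac{1}{2}} - \frac{3 \pi}{8} - (- 2 e^{\frac{1}{2}} - \frac{3 \pi}{8}) = 0.
So G(y) = - 2 e^{\frac{y}{2}} - \frac{3 \operatorname{atan}{\left(y \right)}}{2}.
Check: d/dy[- 2 e^{\frac{y}{2}} - \frac{3 \operatorname{atan}{\left(y \right)}}{2}] = \frac{- 2 y^{2} e^{\frac{y}{2}} - 2 e^{\frac{y}{2}} - 3}{2 y^{2} + 2} = G'(y).

G(y) = - 2 e^{\frac{y}{2}} - \frac{3 \operatorname{atan}{\left(y \right)}}{2}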